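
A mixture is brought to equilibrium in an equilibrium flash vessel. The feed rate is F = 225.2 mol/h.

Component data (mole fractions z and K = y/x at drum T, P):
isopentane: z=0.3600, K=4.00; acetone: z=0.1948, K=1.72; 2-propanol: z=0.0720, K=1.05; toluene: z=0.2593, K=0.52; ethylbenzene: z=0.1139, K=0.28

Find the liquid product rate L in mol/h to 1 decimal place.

L = 41.0 mol/h

Material balance + equilibrium reduce to Σ zᵢ(Kᵢ−1)/(1+β(Kᵢ−1)) = 0.
g(0) = ΣzᵢKᵢ − 1 = 1.0174 and g(1) = 1 − Σzᵢ/Kᵢ = -0.1773, so a root lies in (0, 1).
Newton–Raphson from β = 0.69:
  β = 0.6900: g = 0.09990, g' = -0.7558 → β = 0.8222
  β = 0.8222: g = -0.00349, g' = -0.8273 → β = 0.8180
Converged at β = 0.8180.
Then V = β·F = 0.8180·225.2 = 184.2 mol/h and L = F − V = 41.0 mol/h.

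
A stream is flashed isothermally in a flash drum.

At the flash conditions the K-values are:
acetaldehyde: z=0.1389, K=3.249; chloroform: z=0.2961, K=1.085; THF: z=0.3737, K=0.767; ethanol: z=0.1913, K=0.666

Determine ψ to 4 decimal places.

ψ = 0.4812

Newton iteration, ψ⁰ = 0.5:
  ψ = 0.5000: g = -0.00408, g' = -0.2144 → ψ = 0.4810
  ψ = 0.4810: g = 0.00005, g' = -0.2201 → ψ = 0.4812
Converged at ψ = 0.4812.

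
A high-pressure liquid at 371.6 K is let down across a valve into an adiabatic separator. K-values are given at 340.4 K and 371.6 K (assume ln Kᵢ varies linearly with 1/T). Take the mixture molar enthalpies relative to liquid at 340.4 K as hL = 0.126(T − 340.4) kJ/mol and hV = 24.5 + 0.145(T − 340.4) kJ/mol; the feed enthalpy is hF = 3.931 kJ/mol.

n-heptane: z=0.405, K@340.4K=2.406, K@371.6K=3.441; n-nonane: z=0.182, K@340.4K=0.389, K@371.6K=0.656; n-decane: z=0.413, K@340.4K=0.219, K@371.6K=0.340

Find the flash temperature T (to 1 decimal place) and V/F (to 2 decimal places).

Adiabatic flash: solve Rachford–Rice at each trial T, then check hF = ψ·hV(T) + (1−ψ)·hL(T).
  T = 340.4 K: K = (2.406, 0.389, 0.219), RR gives ψ = 0.132, H_out = 3.227 kJ/mol
  T = 371.6 K: K = (3.441, 0.656, 0.340), RR gives ψ = 0.460, H_out = 15.471 kJ/mol
  T = 356.0 K: K = (2.900, 0.511, 0.276), RR gives ψ = 0.303, H_out = 9.491 kJ/mol
  T = 348.2 K: K = (2.647, 0.447, 0.246), RR gives ψ = 0.222, H_out = 6.453 kJ/mol
  T = 344.3 K: K = (2.525, 0.417, 0.232), RR gives ψ = 0.178, H_out = 4.872 kJ/mol
  T = 342.4 K: K = (2.467, 0.403, 0.226), RR gives ψ = 0.156, H_out = 4.080 kJ/mol
  T = 341.4 K: K = (2.436, 0.396, 0.222), RR gives ψ = 0.144, H_out = 3.656 kJ/mol
Linear interpolation between T = 341.4 (H_out = 3.656) and T = 342.4 (H_out = 4.080) on hF = 3.931 gives T ≈ 342.0 K, at which ψ = 0.15.

T = 342.0 K, V/F = 0.15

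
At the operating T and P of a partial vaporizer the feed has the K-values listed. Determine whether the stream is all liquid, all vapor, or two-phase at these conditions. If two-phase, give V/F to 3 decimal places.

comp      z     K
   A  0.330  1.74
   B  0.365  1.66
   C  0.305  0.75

ΣzᵢKᵢ = 1.409; Σzᵢ/Kᵢ = 0.816.
Since Σzᵢ/Kᵢ < 1 the mixture is above its dew point — single vapor phase.

all vapor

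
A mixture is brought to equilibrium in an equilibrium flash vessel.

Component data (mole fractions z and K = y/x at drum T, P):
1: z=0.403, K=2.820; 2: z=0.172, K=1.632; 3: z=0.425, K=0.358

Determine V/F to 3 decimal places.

Rachford–Rice: g(V/F) = Σ zᵢ(Kᵢ−1)/(1+V/F(Kᵢ−1)) = 0.
g(0) = ΣzᵢKᵢ − 1 = 0.569 and g(1) = 1 − Σzᵢ/Kᵢ = -0.435, so a root lies in (0, 1).
Newton–Raphson from V/F = 0.5:
  V/F = 0.500: g = 0.0648, g' = -0.786 → V/F = 0.582
Converged at V/F = 0.582.

V/F = 0.582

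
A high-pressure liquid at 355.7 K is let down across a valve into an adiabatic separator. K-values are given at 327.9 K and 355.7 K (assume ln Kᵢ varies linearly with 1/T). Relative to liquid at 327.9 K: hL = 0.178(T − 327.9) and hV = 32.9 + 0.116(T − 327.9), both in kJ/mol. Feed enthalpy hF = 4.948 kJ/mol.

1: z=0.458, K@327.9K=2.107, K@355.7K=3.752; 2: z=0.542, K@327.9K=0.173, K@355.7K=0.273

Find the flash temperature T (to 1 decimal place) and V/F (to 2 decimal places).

Adiabatic flash: solve Rachford–Rice at each trial T, then check hF = ψ·hV(T) + (1−ψ)·hL(T).
  T = 327.9 K: K = (2.107, 0.173), RR gives ψ = 0.064, H_out = 2.112 kJ/mol
  T = 355.7 K: K = (3.752, 0.273), RR gives ψ = 0.433, H_out = 18.449 kJ/mol
  T = 341.8 K: K = (2.845, 0.219), RR gives ψ = 0.293, H_out = 11.858 kJ/mol
  T = 334.9 K: K = (2.459, 0.195), RR gives ψ = 0.198, H_out = 7.663 kJ/mol
  T = 331.4 K: K = (2.278, 0.184), RR gives ψ = 0.137, H_out = 5.105 kJ/mol
  T = 329.6 K: K = (2.189, 0.178), RR gives ψ = 0.101, H_out = 3.629 kJ/mol
Linear interpolation between T = 329.6 (H_out = 3.629) and T = 331.4 (H_out = 5.105) on hF = 4.948 gives T ≈ 331.2 K, at which ψ = 0.13.

T = 331.2 K, V/F = 0.13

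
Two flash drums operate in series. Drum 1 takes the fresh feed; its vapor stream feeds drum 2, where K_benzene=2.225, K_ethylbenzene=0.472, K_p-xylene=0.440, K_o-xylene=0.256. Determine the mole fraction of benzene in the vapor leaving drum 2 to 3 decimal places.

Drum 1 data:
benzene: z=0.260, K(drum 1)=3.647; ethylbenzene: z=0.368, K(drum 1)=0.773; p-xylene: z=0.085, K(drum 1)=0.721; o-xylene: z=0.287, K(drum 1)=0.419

y_benzene (drum 2) = 0.731

Drum 1:
Material balance + equilibrium reduce to Σ zᵢ(Kᵢ−1)/(1+ψ₁(Kᵢ−1)) = 0.
g(0) = ΣzᵢKᵢ − 1 = 0.414 and g(1) = 1 − Σzᵢ/Kᵢ = -0.350, so a root lies in (0, 1).
Iterate (Newton) starting at ψ₁ = 0.57:
  ψ₁ = 0.570: g = -0.0991, g' = -0.540 → ψ₁ = 0.387
  ψ₁ = 0.387: g = 0.0070, g' = -0.637 → ψ₁ = 0.397
  ψ₁ = 0.397: g = 0.0001, g' = -0.628 → ψ₁ = 0.398
Converged at ψ₁ = 0.398.
Drum-1 compositions:
  benzene: x = 0.127, y = 0.462
  ethylbenzene: x = 0.405, y = 0.313
  p-xylene: x = 0.096, y = 0.069
  o-xylene: x = 0.373, y = 0.156
Drum-2 feed = drum-1 vapor: z₂ = (0.4620, 0.3127, 0.0689, 0.1564).
Drum 2:
Rachford–Rice: g(ψ₂) = Σ zᵢ(Kᵢ−1)/(1+ψ₂(Kᵢ−1)) = 0.
Feasibility: ΣzᵢKᵢ = 1.246, Σzᵢ/Kᵢ = 1.638 — both > 1, two phases present.
Newton iteration, ψ₂⁰ = 0.5:
  ψ₂ = 0.500: g = -0.1122, g' = -0.689 → ψ₂ = 0.337
  ψ₂ = 0.337: g = -0.0032, g' = -0.663 → ψ₂ = 0.332
Converged at ψ₂ = 0.332.
  benzene: x = 0.328, y = 0.731
  ethylbenzene: x = 0.379, y = 0.179
  p-xylene: x = 0.085, y = 0.037
  o-xylene: x = 0.208, y = 0.053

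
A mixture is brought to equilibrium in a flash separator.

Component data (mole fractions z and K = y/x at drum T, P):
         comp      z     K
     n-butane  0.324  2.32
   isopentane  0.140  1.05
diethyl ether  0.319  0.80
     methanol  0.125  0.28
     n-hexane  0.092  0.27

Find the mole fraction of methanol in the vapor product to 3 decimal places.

y_methanol = 0.049

Let ψ = V/F and solve Σ zᵢ(Kᵢ−1)/(1+ψ(Kᵢ−1)) = 0.
g(0) = ΣzᵢKᵢ − 1 = 0.214 and g(1) = 1 − Σzᵢ/Kᵢ = -0.459, so a root lies in (0, 1).
Iterate (Newton) starting at ψ = 0.5:
  ψ = 0.500: g = -0.0528, g' = -0.501 → ψ = 0.395
  ψ = 0.395: g = -0.0012, g' = -0.483 → ψ = 0.392
Converged at ψ = 0.392.
Compositions from xᵢ = zᵢ/(1+ψ(Kᵢ−1)), yᵢ = Kᵢxᵢ:
  n-butane: x = 0.214, y = 0.495
  isopentane: x = 0.137, y = 0.144
  diethyl ether: x = 0.346, y = 0.277
  methanol: x = 0.174, y = 0.049
  n-hexane: x = 0.129, y = 0.035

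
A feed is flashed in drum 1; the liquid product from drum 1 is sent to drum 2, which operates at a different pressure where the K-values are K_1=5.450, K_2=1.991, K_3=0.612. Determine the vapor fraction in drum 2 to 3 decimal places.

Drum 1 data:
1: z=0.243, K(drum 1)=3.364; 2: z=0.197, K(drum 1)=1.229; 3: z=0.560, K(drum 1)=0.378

Drum 1:
Newton iteration, ψ₁⁰ = 0.5:
  ψ₁ = 0.500: g = -0.2018, g' = -0.750 → ψ₁ = 0.231
  ψ₁ = 0.231: g = 0.0077, g' = -0.873 → ψ₁ = 0.240
Converged at ψ₁ = 0.240.
Drum-1 compositions:
  1: x = 0.155, y = 0.522
  2: x = 0.187, y = 0.230
  3: x = 0.658, y = 0.249
Drum-2 feed = drum-1 liquid: z₂ = (0.1551, 0.1867, 0.6582).
Drum 2:
Let ψ₂ = V/F and solve Σ zᵢ(Kᵢ−1)/(1+ψ₂(Kᵢ−1)) = 0.
g(0) = ΣzᵢKᵢ − 1 = 0.620 and g(1) = 1 − Σzᵢ/Kᵢ = -0.198, so a root lies in (0, 1).
Newton–Raphson from ψ₂ = 0.62:
  ψ₂ = 0.620: g = -0.0380, g' = -0.460 → ψ₂ = 0.537
  ψ₂ = 0.537: g = 0.0017, g' = -0.503 → ψ₂ = 0.541
Converged at ψ₂ = 0.541.
  1: x = 0.046, y = 0.248
  2: x = 0.122, y = 0.242
  3: x = 0.833, y = 0.510

V/F (drum 2) = 0.541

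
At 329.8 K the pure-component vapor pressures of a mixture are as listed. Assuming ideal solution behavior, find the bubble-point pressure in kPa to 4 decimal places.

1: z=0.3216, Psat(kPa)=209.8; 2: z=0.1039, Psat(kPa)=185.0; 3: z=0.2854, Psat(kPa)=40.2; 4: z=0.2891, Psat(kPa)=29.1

Pbub = 106.5791 kPa

At the bubble point ψ → 0, so ΣzᵢKᵢ = 1 with Kᵢ = Pᵢˢᵃᵗ/P ⇒ P = ΣzᵢPᵢˢᵃᵗ.
P = 0.3216·209.8 + 0.1039·185.0 + 0.2854·40.2 + 0.2891·29.1 = 106.5791 kPa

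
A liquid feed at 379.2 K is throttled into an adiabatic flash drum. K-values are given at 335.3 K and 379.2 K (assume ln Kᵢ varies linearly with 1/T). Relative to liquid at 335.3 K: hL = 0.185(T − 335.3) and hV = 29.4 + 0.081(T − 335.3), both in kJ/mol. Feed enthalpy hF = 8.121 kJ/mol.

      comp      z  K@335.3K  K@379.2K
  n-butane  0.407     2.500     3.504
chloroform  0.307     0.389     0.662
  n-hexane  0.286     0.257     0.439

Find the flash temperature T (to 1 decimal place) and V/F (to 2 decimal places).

Adiabatic flash: solve Rachford–Rice at each trial T, then check hF = ψ·hV(T) + (1−ψ)·hL(T).
  T = 335.3 K: K = (2.500, 0.389, 0.257), RR gives ψ = 0.207, H_out = 6.086 kJ/mol
  T = 379.2 K: K = (3.504, 0.662, 0.439), RR gives ψ = 0.654, H_out = 24.353 kJ/mol
  T = 357.2 K: K = (2.989, 0.516, 0.341), RR gives ψ = 0.413, H_out = 15.244 kJ/mol
  T = 346.2 K: K = (2.740, 0.450, 0.297), RR gives ψ = 0.309, H_out = 10.759 kJ/mol
  T = 340.8 K: K = (2.620, 0.419, 0.277), RR gives ψ = 0.259, H_out = 8.487 kJ/mol
  T = 338.1 K: K = (2.561, 0.404, 0.267), RR gives ψ = 0.234, H_out = 7.322 kJ/mol
  T = 339.5 K: K = (2.592, 0.412, 0.272), RR gives ψ = 0.247, H_out = 7.929 kJ/mol
Linear interpolation between T = 339.5 (H_out = 7.929) and T = 340.8 (H_out = 8.487) on hF = 8.121 gives T ≈ 339.9 K, at which ψ = 0.25.

T = 339.9 K, V/F = 0.25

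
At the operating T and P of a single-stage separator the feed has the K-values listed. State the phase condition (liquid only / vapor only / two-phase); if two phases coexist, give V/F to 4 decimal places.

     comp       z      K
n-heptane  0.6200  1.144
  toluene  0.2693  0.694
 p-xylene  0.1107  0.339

ΣzᵢKᵢ = 0.9337; Σzᵢ/Kᵢ = 1.2565.
Since ΣzᵢKᵢ < 1 the mixture is below its bubble point — single liquid phase.

liquid only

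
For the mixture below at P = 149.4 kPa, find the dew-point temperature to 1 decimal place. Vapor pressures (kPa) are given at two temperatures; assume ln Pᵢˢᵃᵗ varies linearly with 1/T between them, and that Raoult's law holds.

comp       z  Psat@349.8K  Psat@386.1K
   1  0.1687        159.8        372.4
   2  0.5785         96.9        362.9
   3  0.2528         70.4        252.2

Dew-point temperature: Σzᵢ·P/Pᵢˢᵃᵗ(T) = 1. Interpolate ln Pᵢˢᵃᵗ = aᵢ + bᵢ/T.
  T = 349.8 K: ΣzᵢP/Pᵢˢᵃᵗ = 1.5861
  T = 386.1 K: ΣzᵢP/Pᵢˢᵃᵗ = 0.4556
  T = 368.0 K: ΣzᵢP/Pᵢˢᵃᵗ = 0.8206
  T = 358.9 K: ΣzᵢP/Pᵢˢᵃᵗ = 1.1305
  T = 363.4 K: ΣzᵢP/Pᵢˢᵃᵗ = 0.9627
  T = 361.1 K: ΣzᵢP/Pᵢˢᵃᵗ = 1.0446
  T = 362.2 K: ΣzᵢP/Pᵢˢᵃᵗ = 1.0045
Interpolating between 362.2 K and 363.4 K gives T ≈ 362.3 K.

T = 362.3 K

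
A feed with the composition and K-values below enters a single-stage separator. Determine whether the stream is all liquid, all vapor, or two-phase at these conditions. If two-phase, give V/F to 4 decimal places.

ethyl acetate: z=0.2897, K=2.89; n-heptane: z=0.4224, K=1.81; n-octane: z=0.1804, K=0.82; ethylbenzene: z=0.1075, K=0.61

all vapor

ΣzᵢKᵢ = 1.8153; Σzᵢ/Kᵢ = 0.7298.
Since Σzᵢ/Kᵢ < 1 the mixture is above its dew point — single vapor phase.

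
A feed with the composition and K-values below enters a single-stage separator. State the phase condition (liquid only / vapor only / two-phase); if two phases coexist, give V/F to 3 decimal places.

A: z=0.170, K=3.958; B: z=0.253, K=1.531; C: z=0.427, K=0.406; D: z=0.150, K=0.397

ΣzᵢKᵢ = 1.293; Σzᵢ/Kᵢ = 1.638.
Both exceed 1, so a two-phase solution exists.
Rachford–Rice: g(ψ) = Σ zᵢ(Kᵢ−1)/(1+ψ(Kᵢ−1)) = 0.
Iterate (Newton) starting at ψ = 0.42:
  ψ = 0.420: g = -0.1250, g' = -0.709 → ψ = 0.244
  ψ = 0.244: g = 0.0086, g' = -0.839 → ψ = 0.254
Converged at ψ = 0.254.

two-phase, V/F = 0.254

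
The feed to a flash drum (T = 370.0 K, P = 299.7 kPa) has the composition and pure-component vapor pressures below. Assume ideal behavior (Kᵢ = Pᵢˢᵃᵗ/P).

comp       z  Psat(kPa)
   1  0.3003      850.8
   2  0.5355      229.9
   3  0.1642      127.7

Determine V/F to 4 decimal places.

V/F = 0.5348

Raoult's law: Kᵢ = Pᵢˢᵃᵗ/P = Pᵢˢᵃᵗ/299.7.
  K_1 = 850.8/299.7 = 2.838839, K_2 = 229.9/299.7 = 0.767100, K_3 = 127.7/299.7 = 0.426093
Rachford–Rice: g(V/F) = Σ zᵢ(Kᵢ−1)/(1+V/F(Kᵢ−1)) = 0.
Check two-phase: ΣzᵢKᵢ = 1.3333 > 1 and Σzᵢ/Kᵢ = 1.1892 > 1, so g(0) = 0.3333 > 0 and g(1) = -0.1892 < 0.
Newton–Raphson from V/F = 0.59:
  V/F = 0.5900: g = -0.02221, g' = -0.3963 → V/F = 0.5340
  V/F = 0.5340: g = 0.00033, g' = -0.4088 → V/F = 0.5348
Converged at V/F = 0.5348.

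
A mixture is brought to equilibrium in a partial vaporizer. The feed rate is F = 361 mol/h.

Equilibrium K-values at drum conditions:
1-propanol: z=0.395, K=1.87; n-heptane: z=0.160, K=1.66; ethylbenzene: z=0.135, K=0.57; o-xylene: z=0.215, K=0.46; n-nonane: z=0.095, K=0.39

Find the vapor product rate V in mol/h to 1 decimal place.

V = 182.7 mol/h

Newton–Raphson from β = 0.5:
  β = 0.500: g = 0.0025, g' = -0.416 → β = 0.506
Converged at β = 0.506.
Then V = β·F = 0.5060·361 = 182.7 mol/h and L = F − V = 178.3 mol/h.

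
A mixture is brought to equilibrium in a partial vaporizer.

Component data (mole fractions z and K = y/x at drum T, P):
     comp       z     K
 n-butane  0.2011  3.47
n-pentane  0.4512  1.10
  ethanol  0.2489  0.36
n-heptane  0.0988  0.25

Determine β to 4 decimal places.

β = 0.3568

Rachford–Rice: g(β) = Σ zᵢ(Kᵢ−1)/(1+β(Kᵢ−1)) = 0.
Check two-phase: ΣzᵢKᵢ = 1.3084 > 1 and Σzᵢ/Kᵢ = 1.5547 > 1, so g(0) = 0.3084 > 0 and g(1) = -0.5547 < 0.
Newton iteration, β⁰ = 0.5:
  β = 0.5000: g = -0.08760, g' = -0.6125 → β = 0.3570
  β = 0.3570: g = -0.00012, g' = -0.6256 → β = 0.3568
Converged at β = 0.3568.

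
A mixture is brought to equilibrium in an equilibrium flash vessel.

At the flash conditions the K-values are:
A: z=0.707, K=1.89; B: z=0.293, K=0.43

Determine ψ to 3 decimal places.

ψ = 0.911

Rachford–Rice: g(ψ) = Σ zᵢ(Kᵢ−1)/(1+ψ(Kᵢ−1)) = 0.
Feasibility: ΣzᵢKᵢ = 1.462, Σzᵢ/Kᵢ = 1.055 — both > 1, two phases present.
Iterate (Newton) starting at ψ = 0.5:
  ψ = 0.500: g = 0.2019, g' = -0.454 → ψ = 0.944
  ψ = 0.944: g = -0.0198, g' = -0.612 → ψ = 0.912
  ψ = 0.912: g = -0.0005, g' = -0.583 → ψ = 0.911
Converged at ψ = 0.911.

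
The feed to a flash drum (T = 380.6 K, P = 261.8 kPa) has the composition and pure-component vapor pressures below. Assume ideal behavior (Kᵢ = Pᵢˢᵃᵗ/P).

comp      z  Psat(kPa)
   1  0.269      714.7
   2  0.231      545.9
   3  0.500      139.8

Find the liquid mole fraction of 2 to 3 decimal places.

x_2 = 0.130

Raoult's law: Kᵢ = Pᵢˢᵃᵗ/P = Pᵢˢᵃᵗ/261.8.
  K_1 = 714.7/261.8 = 2.72995, K_2 = 545.9/261.8 = 2.08518, K_3 = 139.8/261.8 = 0.53400
Let β = V/F and solve Σ zᵢ(Kᵢ−1)/(1+β(Kᵢ−1)) = 0.
g(0) = ΣzᵢKᵢ − 1 = 0.483 and g(1) = 1 − Σzᵢ/Kᵢ = -0.146, so a root lies in (0, 1).
Iterate (Newton) starting at β = 0.69:
  β = 0.690: g = 0.0121, g' = -0.492 → β = 0.714
  β = 0.714: g = 0.0000, g' = -0.491 → β = 0.715
Converged at β = 0.715.
Compositions from xᵢ = zᵢ/(1+β(Kᵢ−1)), yᵢ = Kᵢxᵢ:
  1: x = 0.120, y = 0.328
  2: x = 0.130, y = 0.271
  3: x = 0.750, y = 0.400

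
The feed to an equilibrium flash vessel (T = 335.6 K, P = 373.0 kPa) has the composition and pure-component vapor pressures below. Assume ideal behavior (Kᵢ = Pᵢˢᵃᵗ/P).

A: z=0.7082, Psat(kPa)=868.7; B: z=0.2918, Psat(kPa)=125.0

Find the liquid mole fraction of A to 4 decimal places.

x_A = 0.3335

Raoult's law: Kᵢ = Pᵢˢᵃᵗ/P = Pᵢˢᵃᵗ/373.0.
  K_A = 868.7/373.0 = 2.328954, K_B = 125.0/373.0 = 0.335121
Rachford–Rice: g(V/F) = Σ zᵢ(Kᵢ−1)/(1+V/F(Kᵢ−1)) = 0.
Check two-phase: ΣzᵢKᵢ = 1.7472 > 1 and Σzᵢ/Kᵢ = 1.1748 > 1, so g(0) = 0.7472 > 0 and g(1) = -0.1748 < 0.
Binary case is linear: z₁(K₁−1)(1+V/F(K₂−1)) + z₂(K₂−1)(1+V/F(K₁−1)) = 0
⇒ V/F = [z₁(K₁−1)+z₂(K₂−1)] / [−(K₁−1)(K₂−1)] = 0.74715/0.88359 = 0.8456
Compositions from xᵢ = zᵢ/(1+V/F(Kᵢ−1)), yᵢ = Kᵢxᵢ:
  A: x = 0.3335, y = 0.7766
  B: x = 0.6665, y = 0.2234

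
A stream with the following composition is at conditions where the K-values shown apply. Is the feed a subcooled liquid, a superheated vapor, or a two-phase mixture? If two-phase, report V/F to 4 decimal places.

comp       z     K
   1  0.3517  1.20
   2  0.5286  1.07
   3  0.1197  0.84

superheated vapor

ΣzᵢKᵢ = 1.0882; Σzᵢ/Kᵢ = 0.9296.
Since Σzᵢ/Kᵢ < 1 the mixture is above its dew point — single vapor phase.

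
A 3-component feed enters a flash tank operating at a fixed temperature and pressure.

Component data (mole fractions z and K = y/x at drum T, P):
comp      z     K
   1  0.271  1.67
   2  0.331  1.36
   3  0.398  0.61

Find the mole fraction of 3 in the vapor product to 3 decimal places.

Iterate (Newton) starting at β = 0.56:
  β = 0.560: g = 0.0326, g' = -0.193 → β = 0.729
  β = 0.729: g = -0.0005, g' = -0.200 → β = 0.726
Converged at β = 0.726.
Compositions from xᵢ = zᵢ/(1+β(Kᵢ−1)), yᵢ = Kᵢxᵢ:
  1: x = 0.182, y = 0.304
  2: x = 0.262, y = 0.357
  3: x = 0.555, y = 0.339

y_3 = 0.339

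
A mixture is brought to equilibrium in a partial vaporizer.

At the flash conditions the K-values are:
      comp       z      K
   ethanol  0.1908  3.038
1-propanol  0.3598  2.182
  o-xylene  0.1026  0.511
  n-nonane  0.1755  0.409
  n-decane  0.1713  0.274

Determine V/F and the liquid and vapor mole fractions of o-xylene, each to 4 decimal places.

V/F = 0.5648, x_o-xylene = 0.1417, y_o-xylene = 0.0724

Material balance + equilibrium reduce to Σ zᵢ(Kᵢ−1)/(1+V/F(Kᵢ−1)) = 0.
g(0) = ΣzᵢKᵢ − 1 = 0.5359 and g(1) = 1 − Σzᵢ/Kᵢ = -0.4828, so a root lies in (0, 1).
Newton–Raphson from V/F = 0.33:
  V/F = 0.3300: g = 0.18622, g' = -0.8291 → V/F = 0.5546
  V/F = 0.5546: g = 0.00809, g' = -0.7929 → V/F = 0.5648
Converged at V/F = 0.5648.
Compositions from xᵢ = zᵢ/(1+V/F(Kᵢ−1)), yᵢ = Kᵢxᵢ:
  ethanol: x = 0.0887, y = 0.2695
  1-propanol: x = 0.2158, y = 0.4708
  o-xylene: x = 0.1417, y = 0.0724
  n-nonane: x = 0.2634, y = 0.1077
  n-decane: x = 0.2904, y = 0.0796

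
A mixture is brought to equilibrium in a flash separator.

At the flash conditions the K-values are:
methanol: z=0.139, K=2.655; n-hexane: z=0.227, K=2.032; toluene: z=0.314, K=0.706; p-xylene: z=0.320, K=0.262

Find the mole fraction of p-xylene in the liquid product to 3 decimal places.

Material balance + equilibrium reduce to Σ zᵢ(Kᵢ−1)/(1+ψ(Kᵢ−1)) = 0.
Feasibility: ΣzᵢKᵢ = 1.136, Σzᵢ/Kᵢ = 1.830 — both > 1, two phases present.
Newton iteration, ψ⁰ = 0.47:
  ψ = 0.470: g = -0.1815, g' = -0.675 → ψ = 0.201
  ψ = 0.201: g = -0.0088, g' = -0.651 → ψ = 0.188
Converged at ψ = 0.188.
Compositions from xᵢ = zᵢ/(1+ψ(Kᵢ−1)), yᵢ = Kᵢxᵢ:
  methanol: x = 0.106, y = 0.282
  n-hexane: x = 0.190, y = 0.386
  toluene: x = 0.332, y = 0.235
  p-xylene: x = 0.371, y = 0.097

x_p-xylene = 0.371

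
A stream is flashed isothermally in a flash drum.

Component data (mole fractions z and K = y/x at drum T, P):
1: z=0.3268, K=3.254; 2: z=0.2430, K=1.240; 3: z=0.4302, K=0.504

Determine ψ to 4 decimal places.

ψ = 0.7174

Let ψ = V/F and solve Σ zᵢ(Kᵢ−1)/(1+ψ(Kᵢ−1)) = 0.
Check two-phase: ΣzᵢKᵢ = 1.5815 > 1 and Σzᵢ/Kᵢ = 1.1500 > 1, so g(0) = 0.5815 > 0 and g(1) = -0.1500 < 0.
Iterate (Newton) starting at ψ = 0.45:
  ψ = 0.4500: g = 0.14363, g' = -0.5960 → ψ = 0.6910
  ψ = 0.6910: g = 0.01339, g' = -0.5091 → ψ = 0.7173
  ψ = 0.7173: g = 0.00002, g' = -0.5077 → ψ = 0.7174
Converged at ψ = 0.7174.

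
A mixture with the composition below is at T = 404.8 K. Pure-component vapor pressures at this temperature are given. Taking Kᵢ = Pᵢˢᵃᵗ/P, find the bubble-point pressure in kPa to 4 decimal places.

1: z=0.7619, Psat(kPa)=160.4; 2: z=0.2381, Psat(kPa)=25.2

Pbub = 128.2089 kPa

At the bubble point ψ → 0, so ΣzᵢKᵢ = 1 with Kᵢ = Pᵢˢᵃᵗ/P ⇒ P = ΣzᵢPᵢˢᵃᵗ.
P = 0.7619·160.4 + 0.2381·25.2 = 128.2089 kPa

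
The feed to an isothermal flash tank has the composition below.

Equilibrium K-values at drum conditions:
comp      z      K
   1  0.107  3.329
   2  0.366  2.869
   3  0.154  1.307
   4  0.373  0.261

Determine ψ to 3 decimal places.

Material balance + equilibrium reduce to Σ zᵢ(Kᵢ−1)/(1+ψ(Kᵢ−1)) = 0.
Feasibility: ΣzᵢKᵢ = 1.705, Σzᵢ/Kᵢ = 1.707 — both > 1, two phases present.
Iterate (Newton) starting at ψ = 0.5:
  ψ = 0.500: g = 0.0725, g' = -0.989 → ψ = 0.573
  ψ = 0.573: g = -0.0012, g' = -1.028 → ψ = 0.572
Converged at ψ = 0.572.

ψ = 0.572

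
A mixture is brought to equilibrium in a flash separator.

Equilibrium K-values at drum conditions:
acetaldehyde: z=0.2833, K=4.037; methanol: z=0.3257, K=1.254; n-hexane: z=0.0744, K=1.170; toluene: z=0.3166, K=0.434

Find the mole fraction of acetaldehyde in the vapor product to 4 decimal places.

y_acetaldehyde = 0.3318

Newton–Raphson from ψ = 0.38:
  ψ = 0.3800: g = 0.25845, g' = -0.7471 → ψ = 0.7259
  ψ = 0.7259: g = 0.04542, g' = -0.5634 → ψ = 0.8065
  ψ = 0.8065: g = -0.00050, g' = -0.5791 → ψ = 0.8057
Converged at ψ = 0.8057.
Compositions from xᵢ = zᵢ/(1+ψ(Kᵢ−1)), yᵢ = Kᵢxᵢ:
  acetaldehyde: x = 0.0822, y = 0.3318
  methanol: x = 0.2704, y = 0.3390
  n-hexane: x = 0.0654, y = 0.0766
  toluene: x = 0.5820, y = 0.2526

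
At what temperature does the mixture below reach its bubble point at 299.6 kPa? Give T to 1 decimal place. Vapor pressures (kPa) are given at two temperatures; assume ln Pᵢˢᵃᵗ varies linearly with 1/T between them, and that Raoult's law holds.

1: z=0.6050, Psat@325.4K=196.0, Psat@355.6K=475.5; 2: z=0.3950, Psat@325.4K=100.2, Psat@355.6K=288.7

T = 345.5 K

Bubble-point temperature: ΣzᵢPᵢˢᵃᵗ(T) = P. Interpolate ln Pᵢˢᵃᵗ = aᵢ + bᵢ/T.
  T = 325.4 K: ΣzᵢPᵢˢᵃᵗ = 158.16 kPa
  T = 355.6 K: ΣzᵢPᵢˢᵃᵗ = 401.71 kPa
  T = 340.5 K: ΣzᵢPᵢˢᵃᵗ = 257.14 kPa
  T = 348.1 K: ΣzᵢPᵢˢᵃᵗ = 323.38 kPa
  T = 344.3 K: ΣzᵢPᵢˢᵃᵗ = 288.72 kPa
  T = 346.2 K: ΣzᵢPᵢˢᵃᵗ = 305.65 kPa
Interpolating between 344.3 K and 346.2 K gives T ≈ 345.5 K.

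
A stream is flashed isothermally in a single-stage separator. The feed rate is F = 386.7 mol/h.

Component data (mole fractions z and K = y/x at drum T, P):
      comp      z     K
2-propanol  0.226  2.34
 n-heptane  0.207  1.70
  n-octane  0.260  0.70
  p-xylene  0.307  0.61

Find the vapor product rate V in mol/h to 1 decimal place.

V = 257.0 mol/h

Material balance + equilibrium reduce to Σ zᵢ(Kᵢ−1)/(1+ψ(Kᵢ−1)) = 0.
Check two-phase: ΣzᵢKᵢ = 1.250 > 1 and Σzᵢ/Kᵢ = 1.093 > 1, so g(0) = 0.250 > 0 and g(1) = -0.093 < 0.
Newton iteration, ψ⁰ = 0.5:
  ψ = 0.500: g = 0.0482, g' = -0.306 → ψ = 0.658
  ψ = 0.658: g = 0.0020, g' = -0.283 → ψ = 0.665
Converged at ψ = 0.665.
Then V = ψ·F = 0.6647·386.7 = 257.0 mol/h and L = F − V = 129.7 mol/h.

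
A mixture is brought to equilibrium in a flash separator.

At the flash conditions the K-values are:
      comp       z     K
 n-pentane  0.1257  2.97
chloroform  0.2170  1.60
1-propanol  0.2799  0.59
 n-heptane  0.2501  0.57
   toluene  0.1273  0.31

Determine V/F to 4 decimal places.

V/F = 0.1057

Material balance + equilibrium reduce to Σ zᵢ(Kᵢ−1)/(1+V/F(Kᵢ−1)) = 0.
g(0) = ΣzᵢKᵢ − 1 = 0.0677 and g(1) = 1 − Σzᵢ/Kᵢ = -0.5018, so a root lies in (0, 1).
Newton iteration, V/F⁰ = 0.48:
  V/F = 0.4800: g = -0.18136, g' = -0.4578 → V/F = 0.0839
  V/F = 0.0839: g = 0.01284, g' = -0.5986 → V/F = 0.1053
  V/F = 0.1053: g = 0.00024, g' = -0.5763 → V/F = 0.1057
Converged at V/F = 0.1057.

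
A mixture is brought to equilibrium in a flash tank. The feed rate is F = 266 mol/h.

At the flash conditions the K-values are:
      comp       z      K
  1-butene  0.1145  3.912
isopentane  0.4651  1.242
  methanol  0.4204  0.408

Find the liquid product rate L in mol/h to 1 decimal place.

L = 196.1 mol/h

Iterate (Newton) starting at ψ = 0.5:
  ψ = 0.5000: g = -0.11735, g' = -0.4799 → ψ = 0.2555
  ψ = 0.2555: g = 0.00397, g' = -0.5479 → ψ = 0.2627
  ψ = 0.2627: g = 0.00002, g' = -0.5423 → ψ = 0.2628
Converged at ψ = 0.2628.
Then V = ψ·F = 0.2628·266 = 69.9 mol/h and L = F − V = 196.1 mol/h.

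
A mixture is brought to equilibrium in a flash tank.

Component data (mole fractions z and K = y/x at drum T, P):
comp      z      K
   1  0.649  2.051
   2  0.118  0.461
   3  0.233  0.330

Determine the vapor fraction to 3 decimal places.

ψ = 0.695

Let ψ = V/F and solve Σ zᵢ(Kᵢ−1)/(1+ψ(Kᵢ−1)) = 0.
Feasibility: ΣzᵢKᵢ = 1.462, Σzᵢ/Kᵢ = 1.278 — both > 1, two phases present.
Newton iteration, ψ⁰ = 0.47:
  ψ = 0.470: g = 0.1435, g' = -0.606 → ψ = 0.707
  ψ = 0.707: g = -0.0081, g' = -0.703 → ψ = 0.696
  ψ = 0.696: g = -0.0001, g' = -0.694 → ψ = 0.695
Converged at ψ = 0.695.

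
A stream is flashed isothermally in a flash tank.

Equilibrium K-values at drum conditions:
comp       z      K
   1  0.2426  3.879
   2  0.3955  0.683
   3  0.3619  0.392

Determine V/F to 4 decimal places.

Rachford–Rice: g(V/F) = Σ zᵢ(Kᵢ−1)/(1+V/F(Kᵢ−1)) = 0.
g(0) = ΣzᵢKᵢ − 1 = 0.3530 and g(1) = 1 − Σzᵢ/Kᵢ = -0.5648, so a root lies in (0, 1).
Newton iteration, V/F⁰ = 0.51:
  V/F = 0.5100: g = -0.18551, g' = -0.6677 → V/F = 0.2321
  V/F = 0.2321: g = 0.02712, g' = -0.9501 → V/F = 0.2607
  V/F = 0.2607: g = 0.00085, g' = -0.8924 → V/F = 0.2616
Converged at V/F = 0.2616.

V/F = 0.2616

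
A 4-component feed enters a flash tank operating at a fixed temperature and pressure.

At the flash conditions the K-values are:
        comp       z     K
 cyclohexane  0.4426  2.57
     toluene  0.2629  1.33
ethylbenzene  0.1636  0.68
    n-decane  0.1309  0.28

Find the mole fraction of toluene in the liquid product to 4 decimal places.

x_toluene = 0.2018

Newton–Raphson from V/F = 0.5:
  V/F = 0.5000: g = 0.25417, g' = -0.5529 → V/F = 0.9597
  V/F = 0.9597: g = -0.03746, g' = -0.9357 → V/F = 0.9197
  V/F = 0.9197: g = -0.00227, g' = -0.8277 → V/F = 0.9169
Converged at V/F = 0.9169.
Compositions from xᵢ = zᵢ/(1+V/F(Kᵢ−1)), yᵢ = Kᵢxᵢ:
  cyclohexane: x = 0.1814, y = 0.4663
  toluene: x = 0.2018, y = 0.2684
  ethylbenzene: x = 0.2315, y = 0.1574
  n-decane: x = 0.3852, y = 0.1079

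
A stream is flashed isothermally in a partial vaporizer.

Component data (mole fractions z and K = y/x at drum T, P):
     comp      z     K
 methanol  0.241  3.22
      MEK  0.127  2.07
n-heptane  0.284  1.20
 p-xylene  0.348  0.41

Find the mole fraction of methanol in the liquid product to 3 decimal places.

Let β = V/F and solve Σ zᵢ(Kᵢ−1)/(1+β(Kᵢ−1)) = 0.
Check two-phase: ΣzᵢKᵢ = 1.522 > 1 and Σzᵢ/Kᵢ = 1.222 > 1, so g(0) = 0.522 > 0 and g(1) = -0.222 < 0.
Iterate (Newton) starting at β = 0.5:
  β = 0.500: g = 0.1025, g' = -0.582 → β = 0.676
  β = 0.676: g = 0.0012, g' = -0.583 → β = 0.678
Converged at β = 0.678.
Compositions from xᵢ = zᵢ/(1+β(Kᵢ−1)), yᵢ = Kᵢxᵢ:
  methanol: x = 0.096, y = 0.310
  MEK: x = 0.074, y = 0.152
  n-heptane: x = 0.250, y = 0.300
  p-xylene: x = 0.580, y = 0.238

x_methanol = 0.096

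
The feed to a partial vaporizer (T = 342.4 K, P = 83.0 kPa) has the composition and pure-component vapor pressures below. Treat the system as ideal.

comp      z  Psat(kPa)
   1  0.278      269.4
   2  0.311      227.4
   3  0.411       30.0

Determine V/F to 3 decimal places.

Raoult's law: Kᵢ = Pᵢˢᵃᵗ/P = Pᵢˢᵃᵗ/83.0.
  K_1 = 269.4/83.0 = 3.24578, K_2 = 227.4/83.0 = 2.73976, K_3 = 30.0/83.0 = 0.36145
Material balance + equilibrium reduce to Σ zᵢ(Kᵢ−1)/(1+V/F(Kᵢ−1)) = 0.
Check two-phase: ΣzᵢKᵢ = 1.903 > 1 and Σzᵢ/Kᵢ = 1.336 > 1, so g(0) = 0.903 > 0 and g(1) = -0.336 < 0.
Newton–Raphson from V/F = 0.5:
  V/F = 0.500: g = 0.1979, g' = -0.942 → V/F = 0.710
  V/F = 0.710: g = 0.0025, g' = -0.958 → V/F = 0.713
Converged at V/F = 0.713.

V/F = 0.713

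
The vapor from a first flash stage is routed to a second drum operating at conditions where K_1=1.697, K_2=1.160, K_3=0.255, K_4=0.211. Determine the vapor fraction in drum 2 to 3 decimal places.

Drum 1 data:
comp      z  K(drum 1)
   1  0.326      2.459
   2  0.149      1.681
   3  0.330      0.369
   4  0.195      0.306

V/F (drum 2) = 0.598

Drum 1:
Material balance + equilibrium reduce to Σ zᵢ(Kᵢ−1)/(1+ψ₁(Kᵢ−1)) = 0.
Check two-phase: ΣzᵢKᵢ = 1.234 > 1 and Σzᵢ/Kᵢ = 1.753 > 1, so g(0) = 0.234 > 0 and g(1) = -0.753 < 0.
Newton–Raphson from ψ₁ = 0.58:
  ψ₁ = 0.580: g = -0.2246, g' = -0.829 → ψ₁ = 0.309
  ψ₁ = 0.309: g = -0.0194, g' = -0.732 → ψ₁ = 0.283
Converged at ψ₁ = 0.283.
Drum-1 compositions:
  1: x = 0.231, y = 0.568
  2: x = 0.125, y = 0.210
  3: x = 0.402, y = 0.148
  4: x = 0.243, y = 0.074
Drum-2 feed = drum-1 vapor: z₂ = (0.5675, 0.2100, 0.1482, 0.0742).
Drum 2:
Material balance + equilibrium reduce to Σ zᵢ(Kᵢ−1)/(1+ψ₂(Kᵢ−1)) = 0.
g(0) = ΣzᵢKᵢ − 1 = 0.260 and g(1) = 1 − Σzᵢ/Kᵢ = -0.449, so a root lies in (0, 1).
Newton–Raphson from ψ₂ = 0.5:
  ψ₂ = 0.500: g = 0.0518, g' = -0.491 → ψ₂ = 0.605
  ψ₂ = 0.605: g = -0.0044, g' = -0.583 → ψ₂ = 0.598
Converged at ψ₂ = 0.598.
  1: x = 0.401, y = 0.680
  2: x = 0.192, y = 0.222
  3: x = 0.267, y = 0.068
  4: x = 0.140, y = 0.030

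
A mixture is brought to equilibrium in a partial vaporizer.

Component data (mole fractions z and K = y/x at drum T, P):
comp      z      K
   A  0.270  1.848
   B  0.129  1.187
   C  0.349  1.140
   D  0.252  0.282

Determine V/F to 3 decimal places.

V/F = 0.361

Rachford–Rice: g(V/F) = Σ zᵢ(Kᵢ−1)/(1+V/F(Kᵢ−1)) = 0.
g(0) = ΣzᵢKᵢ − 1 = 0.121 and g(1) = 1 − Σzᵢ/Kᵢ = -0.455, so a root lies in (0, 1).
Iterate (Newton) starting at V/F = 0.63:
  V/F = 0.630: g = -0.1147, g' = -0.525 → V/F = 0.412
  V/F = 0.412: g = -0.0185, g' = -0.378 → V/F = 0.363
  V/F = 0.363: g = -0.0004, g' = -0.361 → V/F = 0.361
Converged at V/F = 0.361.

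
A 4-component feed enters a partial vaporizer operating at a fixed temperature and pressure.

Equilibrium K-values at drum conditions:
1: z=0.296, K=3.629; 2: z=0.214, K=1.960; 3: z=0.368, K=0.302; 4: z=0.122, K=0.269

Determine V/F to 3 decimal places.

V/F = 0.443

Material balance + equilibrium reduce to Σ zᵢ(Kᵢ−1)/(1+V/F(Kᵢ−1)) = 0.
g(0) = ΣzᵢKᵢ − 1 = 0.638 and g(1) = 1 − Σzᵢ/Kᵢ = -0.863, so a root lies in (0, 1).
Iterate (Newton) starting at V/F = 0.67:
  V/F = 0.670: g = -0.2505, g' = -1.224 → V/F = 0.465
  V/F = 0.465: g = -0.0237, g' = -1.051 → V/F = 0.443
Converged at V/F = 0.443.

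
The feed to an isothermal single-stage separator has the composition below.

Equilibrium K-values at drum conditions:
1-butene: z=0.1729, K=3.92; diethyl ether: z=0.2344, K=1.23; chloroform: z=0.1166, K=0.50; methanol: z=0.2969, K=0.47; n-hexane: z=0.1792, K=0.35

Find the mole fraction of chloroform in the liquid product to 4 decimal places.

Material balance + equilibrium reduce to Σ zᵢ(Kᵢ−1)/(1+V/F(Kᵢ−1)) = 0.
Check two-phase: ΣzᵢKᵢ = 1.2266 > 1 and Σzᵢ/Kᵢ = 1.6116 > 1, so g(0) = 0.2266 > 0 and g(1) = -0.6116 < 0.
Newton iteration, V/F⁰ = 0.5:
  V/F = 0.5000: g = -0.21080, g' = -0.6260 → V/F = 0.1632
  V/F = 0.1632: g = 0.02782, g' = -0.9169 → V/F = 0.1936
  V/F = 0.1936: g = 0.00103, g' = -0.8515 → V/F = 0.1948
Converged at V/F = 0.1948.
Compositions from xᵢ = zᵢ/(1+V/F(Kᵢ−1)), yᵢ = Kᵢxᵢ:
  1-butene: x = 0.1102, y = 0.4320
  diethyl ether: x = 0.2243, y = 0.2759
  chloroform: x = 0.1292, y = 0.0646
  methanol: x = 0.3311, y = 0.1556
  n-hexane: x = 0.2052, y = 0.0718

x_chloroform = 0.1292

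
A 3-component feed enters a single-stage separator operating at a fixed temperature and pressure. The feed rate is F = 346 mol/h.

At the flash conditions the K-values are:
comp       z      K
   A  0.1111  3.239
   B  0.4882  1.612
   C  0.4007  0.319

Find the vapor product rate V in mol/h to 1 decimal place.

Let ψ = V/F and solve Σ zᵢ(Kᵢ−1)/(1+ψ(Kᵢ−1)) = 0.
Check two-phase: ΣzᵢKᵢ = 1.2747 > 1 and Σzᵢ/Kᵢ = 1.5933 > 1, so g(0) = 0.2747 > 0 and g(1) = -0.5933 < 0.
Newton iteration, ψ⁰ = 0.5:
  ψ = 0.5000: g = -0.06763, g' = -0.6584 → ψ = 0.3973
  ψ = 0.3973: g = -0.00210, g' = -0.6236 → ψ = 0.3939
Converged at ψ = 0.3939.
Then V = ψ·F = 0.3939·346 = 136.3 mol/h and L = F − V = 209.7 mol/h.

V = 136.3 mol/h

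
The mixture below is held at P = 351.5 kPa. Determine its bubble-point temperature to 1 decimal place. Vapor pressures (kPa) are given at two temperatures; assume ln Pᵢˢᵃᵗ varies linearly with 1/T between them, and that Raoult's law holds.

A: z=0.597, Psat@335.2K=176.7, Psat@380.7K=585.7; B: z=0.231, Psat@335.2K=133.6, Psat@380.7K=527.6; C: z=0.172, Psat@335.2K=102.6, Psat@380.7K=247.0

T = 365.1 K

Bubble-point temperature: ΣzᵢPᵢˢᵃᵗ(T) = P. Interpolate ln Pᵢˢᵃᵗ = aᵢ + bᵢ/T.
  T = 335.2 K: ΣzᵢPᵢˢᵃᵗ = 154.00 kPa
  T = 380.7 K: ΣzᵢPᵢˢᵃᵗ = 514.02 kPa
  T = 357.9 K: ΣzᵢPᵢˢᵃᵗ = 291.35 kPa
  T = 369.3 K: ΣzᵢPᵢˢᵃᵗ = 390.22 kPa
  T = 363.6 K: ΣzᵢPᵢˢᵃᵗ = 337.91 kPa
  T = 366.5 K: ΣzᵢPᵢˢᵃᵗ = 363.78 kPa
Interpolating between 363.6 K and 366.5 K gives T ≈ 365.1 K.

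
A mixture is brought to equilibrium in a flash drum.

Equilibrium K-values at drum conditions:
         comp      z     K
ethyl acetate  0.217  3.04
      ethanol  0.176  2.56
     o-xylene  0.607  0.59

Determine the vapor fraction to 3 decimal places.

ψ = 0.623

Material balance + equilibrium reduce to Σ zᵢ(Kᵢ−1)/(1+ψ(Kᵢ−1)) = 0.
g(0) = ΣzᵢKᵢ − 1 = 0.468 and g(1) = 1 − Σzᵢ/Kᵢ = -0.169, so a root lies in (0, 1).
Newton–Raphson from ψ = 0.5:
  ψ = 0.500: g = 0.0604, g' = -0.518 → ψ = 0.617
  ψ = 0.617: g = 0.0030, g' = -0.471 → ψ = 0.623
Converged at ψ = 0.623.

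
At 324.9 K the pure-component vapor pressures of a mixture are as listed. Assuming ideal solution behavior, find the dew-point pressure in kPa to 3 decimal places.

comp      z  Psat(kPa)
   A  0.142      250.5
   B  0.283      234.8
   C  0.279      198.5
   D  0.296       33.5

At the dew point ψ → 1, so Σzᵢ/Kᵢ = 1 with Kᵢ = Pᵢˢᵃᵗ/P ⇒ 1/P = Σzᵢ/Pᵢˢᵃᵗ.
1/P = 0.142/250.5 + 0.283/234.8 + 0.279/198.5 + 0.296/33.5 = 0.012014 ⇒ P = 83.240 kPa

Pdew = 83.240 kPa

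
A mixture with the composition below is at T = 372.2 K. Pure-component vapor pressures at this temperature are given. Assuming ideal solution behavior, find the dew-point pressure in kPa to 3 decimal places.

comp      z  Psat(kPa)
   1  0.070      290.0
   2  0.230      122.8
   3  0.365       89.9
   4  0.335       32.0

Pdew = 60.085 kPa

At the dew point ψ → 1, so Σzᵢ/Kᵢ = 1 with Kᵢ = Pᵢˢᵃᵗ/P ⇒ 1/P = Σzᵢ/Pᵢˢᵃᵗ.
1/P = 0.070/290.0 + 0.230/122.8 + 0.365/89.9 + 0.335/32.0 = 0.016643 ⇒ P = 60.085 kPa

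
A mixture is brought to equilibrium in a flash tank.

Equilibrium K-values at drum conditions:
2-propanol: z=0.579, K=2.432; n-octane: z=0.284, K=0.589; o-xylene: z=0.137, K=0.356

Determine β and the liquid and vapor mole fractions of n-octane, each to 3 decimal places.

β = 0.849, x_n-octane = 0.436, y_n-octane = 0.257

Newton iteration, β⁰ = 0.5:
  β = 0.500: g = 0.2061, g' = -0.603 → β = 0.842
  β = 0.842: g = 0.0047, g' = -0.627 → β = 0.849
Converged at β = 0.849.
Compositions from xᵢ = zᵢ/(1+β(Kᵢ−1)), yᵢ = Kᵢxᵢ:
  2-propanol: x = 0.261, y = 0.635
  n-octane: x = 0.436, y = 0.257
  o-xylene: x = 0.302, y = 0.108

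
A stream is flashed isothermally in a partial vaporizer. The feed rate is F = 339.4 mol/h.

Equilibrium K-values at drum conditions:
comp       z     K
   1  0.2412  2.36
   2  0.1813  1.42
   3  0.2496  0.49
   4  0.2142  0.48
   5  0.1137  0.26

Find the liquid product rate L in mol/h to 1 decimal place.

L = 294.0 mol/h

Newton–Raphson from ψ = 0.49:
  ψ = 0.4900: g = -0.19118, g' = -0.5556 → ψ = 0.1459
  ψ = 0.1459: g = -0.00691, g' = -0.5609 → ψ = 0.1336
Converged at ψ = 0.1336.
Then V = ψ·F = 0.1336·339.4 = 45.4 mol/h and L = F − V = 294.0 mol/h.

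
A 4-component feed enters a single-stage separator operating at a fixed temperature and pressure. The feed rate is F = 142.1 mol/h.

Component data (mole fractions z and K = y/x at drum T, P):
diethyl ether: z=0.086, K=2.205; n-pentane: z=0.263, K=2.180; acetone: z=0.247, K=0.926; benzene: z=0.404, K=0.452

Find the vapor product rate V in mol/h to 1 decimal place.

Iterate (Newton) starting at β = 0.31:
  β = 0.310: g = 0.0173, g' = -0.440 → β = 0.349
  β = 0.349: g = 0.0002, g' = -0.432 → β = 0.350
Converged at β = 0.350.
Then V = β·F = 0.3496·142.1 = 49.7 mol/h and L = F − V = 92.4 mol/h.

V = 49.7 mol/h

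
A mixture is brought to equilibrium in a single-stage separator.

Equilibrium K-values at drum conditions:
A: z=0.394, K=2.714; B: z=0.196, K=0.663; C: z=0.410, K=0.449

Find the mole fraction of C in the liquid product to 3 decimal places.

Material balance + equilibrium reduce to Σ zᵢ(Kᵢ−1)/(1+ψ(Kᵢ−1)) = 0.
g(0) = ΣzᵢKᵢ − 1 = 0.383 and g(1) = 1 − Σzᵢ/Kᵢ = -0.354, so a root lies in (0, 1).
Newton iteration, ψ⁰ = 0.5:
  ψ = 0.500: g = -0.0276, g' = -0.605 → ψ = 0.454
  ψ = 0.454: g = 0.0003, g' = -0.618 → ψ = 0.455
Converged at ψ = 0.455.
Compositions from xᵢ = zᵢ/(1+ψ(Kᵢ−1)), yᵢ = Kᵢxᵢ:
  A: x = 0.221, y = 0.601
  B: x = 0.231, y = 0.153
  C: x = 0.547, y = 0.246

x_C = 0.547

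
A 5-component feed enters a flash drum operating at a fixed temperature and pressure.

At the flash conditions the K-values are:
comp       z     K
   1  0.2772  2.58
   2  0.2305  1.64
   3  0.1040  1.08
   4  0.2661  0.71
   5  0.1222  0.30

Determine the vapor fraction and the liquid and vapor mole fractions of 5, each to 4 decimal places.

Material balance + equilibrium reduce to Σ zᵢ(Kᵢ−1)/(1+ψ(Kᵢ−1)) = 0.
g(0) = ΣzᵢKᵢ − 1 = 0.4311 and g(1) = 1 − Σzᵢ/Kᵢ = -0.1264, so a root lies in (0, 1).
Newton–Raphson from ψ = 0.5:
  ψ = 0.5000: g = 0.14258, g' = -0.4431 → ψ = 0.8218
  ψ = 0.8218: g = -0.00766, g' = -0.5426 → ψ = 0.8077
  ψ = 0.8077: g = -0.00009, g' = -0.5303 → ψ = 0.8075
Converged at ψ = 0.8075.
Compositions from xᵢ = zᵢ/(1+ψ(Kᵢ−1)), yᵢ = Kᵢxᵢ:
  1: x = 0.1218, y = 0.3142
  2: x = 0.1520, y = 0.2492
  3: x = 0.0977, y = 0.1055
  4: x = 0.3475, y = 0.2467
  5: x = 0.2811, y = 0.0843

ψ = 0.8075, x_5 = 0.2811, y_5 = 0.0843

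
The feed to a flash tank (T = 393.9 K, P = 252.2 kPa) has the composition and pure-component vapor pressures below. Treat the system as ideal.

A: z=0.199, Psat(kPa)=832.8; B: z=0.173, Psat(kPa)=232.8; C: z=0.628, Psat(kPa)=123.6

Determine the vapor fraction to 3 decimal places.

ψ = 0.125

Raoult's law: Kᵢ = Pᵢˢᵃᵗ/P = Pᵢˢᵃᵗ/252.2.
  K_A = 832.8/252.2 = 3.30214, K_B = 232.8/252.2 = 0.92308, K_C = 123.6/252.2 = 0.49009
Let ψ = V/F and solve Σ zᵢ(Kᵢ−1)/(1+ψ(Kᵢ−1)) = 0.
g(0) = ΣzᵢKᵢ − 1 = 0.125 and g(1) = 1 − Σzᵢ/Kᵢ = -0.529, so a root lies in (0, 1).
Iterate (Newton) starting at ψ = 0.5:
  ψ = 0.500: g = -0.2307, g' = -0.523 → ψ = 0.059
  ψ = 0.059: g = 0.0597, g' = -0.992 → ψ = 0.119
  ψ = 0.119: g = 0.0050, g' = -0.835 → ψ = 0.125
Converged at ψ = 0.125.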